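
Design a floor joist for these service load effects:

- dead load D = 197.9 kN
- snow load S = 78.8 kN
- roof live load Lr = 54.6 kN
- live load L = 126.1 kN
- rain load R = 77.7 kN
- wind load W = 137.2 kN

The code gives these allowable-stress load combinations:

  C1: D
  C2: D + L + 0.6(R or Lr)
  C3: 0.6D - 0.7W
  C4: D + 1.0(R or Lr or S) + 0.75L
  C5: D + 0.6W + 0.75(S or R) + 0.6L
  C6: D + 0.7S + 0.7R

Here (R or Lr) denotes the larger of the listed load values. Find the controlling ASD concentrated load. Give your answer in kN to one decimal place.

415.0 kN

(R or Lr) → R = 77.7 kN; (R or Lr or S) → S = 78.8 kN; (S or R) → S = 78.8 kN.
C1: 1.0(197.9) = 197.9
C2: 1.0(197.9) + 1.0(126.1) + 0.6(77.7) = 370.6
C3: 0.6(197.9) - 0.7(137.2) = 22.7
C4: 1.0(197.9) + 1.0(78.8) + 0.75(126.1) = 371.3
C5: 1.0(197.9) + 0.6(137.2) + 0.75(78.8) + 0.6(126.1) = 415.0
C6: 1.0(197.9) + 0.7(78.8) + 0.7(77.7) = 307.5
Maximum is from combination 5.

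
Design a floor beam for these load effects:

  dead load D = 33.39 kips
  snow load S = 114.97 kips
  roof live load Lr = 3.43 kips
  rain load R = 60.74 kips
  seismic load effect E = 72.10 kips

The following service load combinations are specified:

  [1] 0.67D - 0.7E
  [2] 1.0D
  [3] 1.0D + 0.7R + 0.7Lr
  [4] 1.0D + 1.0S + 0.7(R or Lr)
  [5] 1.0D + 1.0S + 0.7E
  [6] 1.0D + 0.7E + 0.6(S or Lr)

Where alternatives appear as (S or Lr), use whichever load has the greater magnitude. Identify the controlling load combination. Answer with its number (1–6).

(R or Lr) → R = 60.74 kips; (S or Lr) → S = 114.97 kips.
[1] 0.67(33.39) - 0.7(72.10) = 22.37 - 50.47 = -28.10
[2] 1.0(33.39) = 33.39
[3] 1.0(33.39) + 0.7(60.74) + 0.7(3.43) = 33.39 + 42.52 + 2.40 = 78.31
[4] 1.0(33.39) + 1.0(114.97) + 0.7(60.74) = 33.39 + 114.97 + 42.52 = 190.88
[5] 1.0(33.39) + 1.0(114.97) + 0.7(72.10) = 33.39 + 114.97 + 50.47 = 198.83
[6] 1.0(33.39) + 0.7(72.10) + 0.6(114.97) = 33.39 + 50.47 + 68.98 = 152.84
The largest value is 198.83 kips from combination 5.

Combination 5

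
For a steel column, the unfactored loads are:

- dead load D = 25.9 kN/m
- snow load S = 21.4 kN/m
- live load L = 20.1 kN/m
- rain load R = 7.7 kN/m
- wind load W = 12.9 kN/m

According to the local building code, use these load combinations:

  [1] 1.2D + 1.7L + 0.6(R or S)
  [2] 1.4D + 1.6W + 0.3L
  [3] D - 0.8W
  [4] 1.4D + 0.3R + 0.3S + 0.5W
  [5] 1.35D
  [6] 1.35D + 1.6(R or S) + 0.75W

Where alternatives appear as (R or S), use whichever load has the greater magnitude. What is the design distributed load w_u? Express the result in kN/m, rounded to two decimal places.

(R or S) → S = 21.4 kN/m.
[1] 1.2(25.9) + 1.7(20.1) + 0.6(21.4) = 31.08 + 34.17 + 12.84 = 78.09
[2] 1.4(25.9) + 1.6(12.9) + 0.3(20.1) = 36.26 + 20.64 + 6.03 = 62.93
[3] 1.0(25.9) - 0.8(12.9) = 25.90 - 10.32 = 15.58
[4] 1.4(25.9) + 0.3(7.7) + 0.3(21.4) + 0.5(12.9) = 36.26 + 2.31 + 6.42 + 6.45 = 51.44
[5] 1.35(25.9) = 34.97
[6] 1.35(25.9) + 1.6(21.4) + 0.75(12.9) = 78.88
Maximum is from combination 6.

78.88 kN/m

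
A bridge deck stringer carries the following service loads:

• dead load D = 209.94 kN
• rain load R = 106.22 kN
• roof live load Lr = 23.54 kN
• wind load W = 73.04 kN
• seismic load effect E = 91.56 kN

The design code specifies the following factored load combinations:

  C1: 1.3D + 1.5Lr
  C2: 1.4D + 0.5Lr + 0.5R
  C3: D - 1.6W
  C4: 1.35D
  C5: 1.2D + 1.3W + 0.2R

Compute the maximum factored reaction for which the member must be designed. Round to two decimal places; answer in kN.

368.12 kN

C1: 1.3(209.94) + 1.5(23.54) = 272.92 + 35.31 = 308.23
C2: 1.4(209.94) + 0.5(23.54) + 0.5(106.22) = 293.92 + 11.77 + 53.11 = 358.80
C3: 1.0(209.94) - 1.6(73.04) = 209.94 - 116.86 = 93.08
C4: 1.35(209.94) = 283.42
C5: 1.2(209.94) + 1.3(73.04) + 0.2(106.22) = 251.93 + 94.95 + 21.24 = 368.12
Maximum is from combination 5.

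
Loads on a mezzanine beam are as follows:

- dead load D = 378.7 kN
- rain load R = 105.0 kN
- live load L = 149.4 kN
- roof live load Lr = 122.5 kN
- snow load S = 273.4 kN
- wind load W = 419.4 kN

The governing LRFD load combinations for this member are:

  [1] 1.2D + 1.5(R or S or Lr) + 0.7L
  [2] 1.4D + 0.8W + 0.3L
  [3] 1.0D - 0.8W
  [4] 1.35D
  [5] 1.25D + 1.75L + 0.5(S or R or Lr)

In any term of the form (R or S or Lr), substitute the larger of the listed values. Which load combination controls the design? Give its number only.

Combination 1

(R or S or Lr) → S = 273.4 kN; (S or R or Lr) → S = 273.4 kN.
[1] 1.2(378.7) + 1.5(273.4) + 0.7(149.4) = 454.4 + 410.1 + 104.6 = 969.1
[2] 1.4(378.7) + 0.8(419.4) + 0.3(149.4) = 530.2 + 335.5 + 44.8 = 910.5
[3] 1.0(378.7) - 0.8(419.4) = 378.7 - 335.5 = 43.2
[4] 1.35(378.7) = 511.2
[5] 1.25(378.7) + 1.75(149.4) + 0.5(273.4) = 871.5
The largest value is 969.1 kN from combination 1.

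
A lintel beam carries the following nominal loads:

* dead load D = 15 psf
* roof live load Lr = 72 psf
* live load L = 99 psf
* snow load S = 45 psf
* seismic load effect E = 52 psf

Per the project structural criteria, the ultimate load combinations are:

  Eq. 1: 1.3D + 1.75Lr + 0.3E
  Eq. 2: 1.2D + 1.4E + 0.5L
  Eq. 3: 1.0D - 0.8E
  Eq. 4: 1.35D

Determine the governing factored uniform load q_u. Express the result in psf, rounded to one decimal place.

Eq. 1: 1.3(15) + 1.75(72) + 0.3(52) = 19.5 + 126.0 + 15.6 = 161.1
Eq. 2: 1.2(15) + 1.4(52) + 0.5(99) = 18.0 + 72.8 + 49.5 = 140.3
Eq. 3: 1.0(15) - 0.8(52) = 15.0 - 41.6 = -26.6
Eq. 4: 1.35(15) = 20.3
The controlling combination is 1, giving 161.1 psf.

161.1 psf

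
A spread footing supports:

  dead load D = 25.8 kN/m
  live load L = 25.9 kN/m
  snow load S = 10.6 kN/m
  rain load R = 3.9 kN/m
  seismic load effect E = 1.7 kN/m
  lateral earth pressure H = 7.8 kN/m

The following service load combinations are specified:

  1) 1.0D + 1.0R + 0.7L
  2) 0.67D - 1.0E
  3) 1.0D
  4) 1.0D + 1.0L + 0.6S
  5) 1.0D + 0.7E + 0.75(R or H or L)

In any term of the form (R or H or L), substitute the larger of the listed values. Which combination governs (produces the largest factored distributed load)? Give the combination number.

(R or H or L) → L = 25.9 kN/m.
1) 1.0(25.8) + 1.0(3.9) + 0.7(25.9) = 25.8 + 3.9 + 18.1 = 47.8
2) 0.67(25.8) - 1.0(1.7) = 17.3 - 1.7 = 15.6
3) 1.0(25.8) = 25.8
4) 1.0(25.8) + 1.0(25.9) + 0.6(10.6) = 25.8 + 25.9 + 6.4 = 58.1
5) 1.0(25.8) + 0.7(1.7) + 0.75(25.9) = 25.8 + 1.2 + 19.4 = 46.4
The largest value is 58.1 kN/m from combination 4.

Combination 4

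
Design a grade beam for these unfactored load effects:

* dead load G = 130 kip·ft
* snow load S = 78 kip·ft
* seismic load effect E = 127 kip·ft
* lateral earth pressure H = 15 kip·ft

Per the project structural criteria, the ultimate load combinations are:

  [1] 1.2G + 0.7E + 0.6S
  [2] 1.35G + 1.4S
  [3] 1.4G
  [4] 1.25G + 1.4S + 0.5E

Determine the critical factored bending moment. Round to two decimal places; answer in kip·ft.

335.20 kip·ft

[1] 1.2(130) + 0.7(127) + 0.6(78) = 156.00 + 88.90 + 46.80 = 291.70
[2] 1.35(130) + 1.4(78) = 175.50 + 109.20 = 284.70
[3] 1.4(130) = 182.00
[4] 1.25(130) + 1.4(78) + 0.5(127) = 162.50 + 109.20 + 63.50 = 335.20
The controlling combination is 4, giving 335.20 kip·ft.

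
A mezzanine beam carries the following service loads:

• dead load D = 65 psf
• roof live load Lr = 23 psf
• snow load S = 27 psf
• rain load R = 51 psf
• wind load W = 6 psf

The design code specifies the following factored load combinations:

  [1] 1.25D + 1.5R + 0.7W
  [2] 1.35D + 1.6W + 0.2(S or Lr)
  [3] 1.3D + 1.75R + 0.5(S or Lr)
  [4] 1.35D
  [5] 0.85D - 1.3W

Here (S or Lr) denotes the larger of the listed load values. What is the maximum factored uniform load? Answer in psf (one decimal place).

(S or Lr) → S = 27 psf.
[1] 1.25(65) + 1.5(51) + 0.7(6) = 162.0
[2] 1.35(65) + 1.6(6) + 0.2(27) = 102.8
[3] 1.3(65) + 1.75(51) + 0.5(27) = 187.3
[4] 1.35(65) = 87.8
[5] 0.85(65) - 1.3(6) = 47.5
The controlling combination is 3, giving 187.3 psf.

187.3 psf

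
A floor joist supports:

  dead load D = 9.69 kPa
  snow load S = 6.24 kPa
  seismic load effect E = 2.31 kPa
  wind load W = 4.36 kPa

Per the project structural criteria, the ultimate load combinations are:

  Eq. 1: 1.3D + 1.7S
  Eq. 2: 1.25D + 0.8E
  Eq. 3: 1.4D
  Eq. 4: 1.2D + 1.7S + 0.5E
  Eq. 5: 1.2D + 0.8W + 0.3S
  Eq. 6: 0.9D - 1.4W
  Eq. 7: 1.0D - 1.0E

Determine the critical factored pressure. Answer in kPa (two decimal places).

23.39 kPa

Eq. 1: 1.3(9.69) + 1.7(6.24) = 12.60 + 10.61 = 23.21
Eq. 2: 1.25(9.69) + 0.8(2.31) = 12.11 + 1.85 = 13.96
Eq. 3: 1.4(9.69) = 13.57
Eq. 4: 1.2(9.69) + 1.7(6.24) + 0.5(2.31) = 23.39
Eq. 5: 1.2(9.69) + 0.8(4.36) + 0.3(6.24) = 11.63 + 3.49 + 1.87 = 16.99
Eq. 6: 0.9(9.69) - 1.4(4.36) = 8.72 - 6.10 = 2.62
Eq. 7: 1.0(9.69) - 1.0(2.31) = 9.69 - 2.31 = 7.38
The controlling combination is 4, giving 23.39 kPa.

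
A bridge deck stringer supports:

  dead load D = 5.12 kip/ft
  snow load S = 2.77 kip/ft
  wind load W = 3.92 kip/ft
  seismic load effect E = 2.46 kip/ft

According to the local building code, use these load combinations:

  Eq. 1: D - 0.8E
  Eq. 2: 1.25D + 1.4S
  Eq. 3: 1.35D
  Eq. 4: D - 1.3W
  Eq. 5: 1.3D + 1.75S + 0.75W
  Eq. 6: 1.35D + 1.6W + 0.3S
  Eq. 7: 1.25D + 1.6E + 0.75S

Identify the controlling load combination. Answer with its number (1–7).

Eq. 1: 1.0(5.12) - 0.8(2.46) = 5.12 - 1.97 = 3.15
Eq. 2: 1.25(5.12) + 1.4(2.77) = 6.40 + 3.88 = 10.28
Eq. 3: 1.35(5.12) = 6.91
Eq. 4: 1.0(5.12) - 1.3(3.92) = 5.12 - 5.10 = 0.02
Eq. 5: 1.3(5.12) + 1.75(2.77) + 0.75(3.92) = 14.44
Eq. 6: 1.35(5.12) + 1.6(3.92) + 0.3(2.77) = 14.02
Eq. 7: 1.25(5.12) + 1.6(2.46) + 0.75(2.77) = 12.41
The largest value is 14.44 kip/ft from combination 5.

Combination 5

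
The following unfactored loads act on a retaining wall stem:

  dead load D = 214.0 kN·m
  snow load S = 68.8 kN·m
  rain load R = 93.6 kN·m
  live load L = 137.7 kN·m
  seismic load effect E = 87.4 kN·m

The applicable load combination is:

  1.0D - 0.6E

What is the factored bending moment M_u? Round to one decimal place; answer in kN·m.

1.0(214.0) - 0.6(87.4) = 214.0 - 52.4 = 161.6
M_u = 161.6 kN·m.

161.6 kN·m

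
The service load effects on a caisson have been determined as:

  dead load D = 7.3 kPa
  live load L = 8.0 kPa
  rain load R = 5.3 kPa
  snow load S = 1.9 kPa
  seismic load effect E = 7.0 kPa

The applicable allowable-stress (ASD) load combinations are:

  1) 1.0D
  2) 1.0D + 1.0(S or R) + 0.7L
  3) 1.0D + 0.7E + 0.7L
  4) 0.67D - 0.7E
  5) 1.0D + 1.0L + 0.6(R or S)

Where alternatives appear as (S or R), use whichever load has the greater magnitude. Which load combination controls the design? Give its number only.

(S or R) → R = 5.3 kPa; (R or S) → R = 5.3 kPa.
1) 1.0(7.3) = 7.3
2) 1.0(7.3) + 1.0(5.3) + 0.7(8.0) = 7.3 + 5.3 + 5.6 = 18.2
3) 1.0(7.3) + 0.7(7.0) + 0.7(8.0) = 7.3 + 4.9 + 5.6 = 17.8
4) 0.67(7.3) - 0.7(7.0) = 4.9 - 4.9 = -0.0
5) 1.0(7.3) + 1.0(8.0) + 0.6(5.3) = 7.3 + 8.0 + 3.2 = 18.5
The largest value is 18.5 kPa from combination 5.

Combination 5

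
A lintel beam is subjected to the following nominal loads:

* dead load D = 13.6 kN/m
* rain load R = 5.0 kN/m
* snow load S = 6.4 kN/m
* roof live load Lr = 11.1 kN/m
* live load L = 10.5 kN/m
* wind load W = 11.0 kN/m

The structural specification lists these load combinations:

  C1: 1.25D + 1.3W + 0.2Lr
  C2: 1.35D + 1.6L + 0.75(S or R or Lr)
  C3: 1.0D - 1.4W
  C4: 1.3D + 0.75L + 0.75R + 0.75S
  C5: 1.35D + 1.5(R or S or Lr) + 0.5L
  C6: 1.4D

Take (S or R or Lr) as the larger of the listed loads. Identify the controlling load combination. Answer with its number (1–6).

Combination 2

(S or R or Lr) → Lr = 11.1 kN/m; (R or S or Lr) → Lr = 11.1 kN/m.
C1: 1.25(13.6) + 1.3(11.0) + 0.2(11.1) = 33.52
C2: 1.35(13.6) + 1.6(10.5) + 0.75(11.1) = 43.49
C3: 1.0(13.6) - 1.4(11.0) = -1.80
C4: 1.3(13.6) + 0.75(10.5) + 0.75(5.0) + 0.75(6.4) = 34.11
C5: 1.35(13.6) + 1.5(11.1) + 0.5(10.5) = 40.26
C6: 1.4(13.6) = 19.04
The largest value is 43.49 kN/m from combination 2.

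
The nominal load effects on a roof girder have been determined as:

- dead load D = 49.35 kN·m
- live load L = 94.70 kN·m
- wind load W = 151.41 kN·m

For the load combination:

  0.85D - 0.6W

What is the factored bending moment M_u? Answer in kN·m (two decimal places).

-48.90 kN·m

0.85(49.35) - 0.6(151.41) = 41.95 - 90.85 = -48.90
M_u = -48.90 kN·m.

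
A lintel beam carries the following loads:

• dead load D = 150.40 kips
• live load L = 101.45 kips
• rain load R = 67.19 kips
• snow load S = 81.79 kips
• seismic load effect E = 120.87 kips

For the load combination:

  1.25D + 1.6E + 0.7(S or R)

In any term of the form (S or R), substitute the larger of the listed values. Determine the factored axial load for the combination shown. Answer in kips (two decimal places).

(S or R) → S = 81.79 kips.
1.25(150.40) + 1.6(120.87) + 0.7(81.79) = 438.65
P_u = 438.65 kips.

438.65 kips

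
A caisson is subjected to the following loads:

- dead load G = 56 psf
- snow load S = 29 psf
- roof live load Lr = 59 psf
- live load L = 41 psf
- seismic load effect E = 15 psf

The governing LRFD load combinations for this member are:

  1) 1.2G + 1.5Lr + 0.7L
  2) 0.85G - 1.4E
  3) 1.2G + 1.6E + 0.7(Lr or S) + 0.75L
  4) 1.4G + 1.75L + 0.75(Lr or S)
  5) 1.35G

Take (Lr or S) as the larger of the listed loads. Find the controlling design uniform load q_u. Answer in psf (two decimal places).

(Lr or S) → Lr = 59 psf.
1) 1.2(56) + 1.5(59) + 0.7(41) = 67.20 + 88.50 + 28.70 = 184.40
2) 0.85(56) - 1.4(15) = 47.60 - 21.00 = 26.60
3) 1.2(56) + 1.6(15) + 0.7(59) + 0.75(41) = 67.20 + 24.00 + 41.30 + 30.75 = 163.25
4) 1.4(56) + 1.75(41) + 0.75(59) = 78.40 + 71.75 + 44.25 = 194.40
5) 1.35(56) = 75.60
Combination 4 governs: q_u = 194.40 psf.

194.40 psf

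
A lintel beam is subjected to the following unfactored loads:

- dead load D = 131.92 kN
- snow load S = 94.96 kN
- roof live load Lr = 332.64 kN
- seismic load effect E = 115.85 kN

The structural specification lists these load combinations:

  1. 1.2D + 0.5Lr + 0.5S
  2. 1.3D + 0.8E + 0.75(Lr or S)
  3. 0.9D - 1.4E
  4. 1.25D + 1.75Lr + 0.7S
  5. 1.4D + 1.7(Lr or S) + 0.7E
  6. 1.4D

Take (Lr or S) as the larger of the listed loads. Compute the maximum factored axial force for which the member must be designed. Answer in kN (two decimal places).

(Lr or S) → Lr = 332.64 kN.
1. 1.2(131.92) + 0.5(332.64) + 0.5(94.96) = 158.30 + 166.32 + 47.48 = 372.10
2. 1.3(131.92) + 0.8(115.85) + 0.75(332.64) = 171.50 + 92.68 + 249.48 = 513.66
3. 0.9(131.92) - 1.4(115.85) = 118.73 - 162.19 = -43.46
4. 1.25(131.92) + 1.75(332.64) + 0.7(94.96) = 164.90 + 582.12 + 66.47 = 813.49
5. 1.4(131.92) + 1.7(332.64) + 0.7(115.85) = 831.27
6. 1.4(131.92) = 184.69
Combination 5 governs: N_u = 831.27 kN.

831.27 kN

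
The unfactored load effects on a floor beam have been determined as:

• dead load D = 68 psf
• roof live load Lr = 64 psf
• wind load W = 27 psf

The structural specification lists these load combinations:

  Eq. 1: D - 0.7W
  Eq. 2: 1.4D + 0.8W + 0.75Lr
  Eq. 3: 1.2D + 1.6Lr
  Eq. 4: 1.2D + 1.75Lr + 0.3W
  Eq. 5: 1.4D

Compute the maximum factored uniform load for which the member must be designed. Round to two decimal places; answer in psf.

Eq. 1: 1.0(68) - 0.7(27) = 68.00 - 18.90 = 49.10
Eq. 2: 1.4(68) + 0.8(27) + 0.75(64) = 95.20 + 21.60 + 48.00 = 164.80
Eq. 3: 1.2(68) + 1.6(64) = 81.60 + 102.40 = 184.00
Eq. 4: 1.2(68) + 1.75(64) + 0.3(27) = 81.60 + 112.00 + 8.10 = 201.70
Eq. 5: 1.4(68) = 95.20
Combination 4 governs: q_u = 201.70 psf.

201.70 psf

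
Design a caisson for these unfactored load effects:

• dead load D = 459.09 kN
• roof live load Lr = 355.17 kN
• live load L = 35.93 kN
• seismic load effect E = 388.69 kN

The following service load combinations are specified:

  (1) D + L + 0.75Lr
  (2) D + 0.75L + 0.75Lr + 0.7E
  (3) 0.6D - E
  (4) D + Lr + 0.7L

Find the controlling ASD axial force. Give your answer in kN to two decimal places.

1024.50 kN

(1) 1.0(459.09) + 1.0(35.93) + 0.75(355.17) = 761.40
(2) 1.0(459.09) + 0.75(35.93) + 0.75(355.17) + 0.7(388.69) = 1024.50
(3) 0.6(459.09) - 1.0(388.69) = -113.24
(4) 1.0(459.09) + 1.0(355.17) + 0.7(35.93) = 839.41
The controlling combination is 2, giving 1024.50 kN.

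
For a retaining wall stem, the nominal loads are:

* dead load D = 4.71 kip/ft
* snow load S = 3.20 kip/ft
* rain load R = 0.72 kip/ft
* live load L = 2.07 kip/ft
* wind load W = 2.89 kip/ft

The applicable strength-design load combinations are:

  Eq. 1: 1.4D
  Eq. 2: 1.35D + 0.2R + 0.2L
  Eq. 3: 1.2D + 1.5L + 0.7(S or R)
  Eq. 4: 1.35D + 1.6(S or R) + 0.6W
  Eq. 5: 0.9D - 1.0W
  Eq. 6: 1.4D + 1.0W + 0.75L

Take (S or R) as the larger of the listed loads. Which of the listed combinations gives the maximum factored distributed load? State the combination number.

Combination 4

(S or R) → S = 3.20 kip/ft.
Eq. 1: 1.4(4.71) = 6.59
Eq. 2: 1.35(4.71) + 0.2(0.72) + 0.2(2.07) = 6.92
Eq. 3: 1.2(4.71) + 1.5(2.07) + 0.7(3.20) = 5.65 + 3.11 + 2.24 = 11.00
Eq. 4: 1.35(4.71) + 1.6(3.20) + 0.6(2.89) = 6.36 + 5.12 + 1.73 = 13.21
Eq. 5: 0.9(4.71) - 1.0(2.89) = 4.24 - 2.89 = 1.35
Eq. 6: 1.4(4.71) + 1.0(2.89) + 0.75(2.07) = 11.04
The largest value is 13.21 kip/ft from combination 4.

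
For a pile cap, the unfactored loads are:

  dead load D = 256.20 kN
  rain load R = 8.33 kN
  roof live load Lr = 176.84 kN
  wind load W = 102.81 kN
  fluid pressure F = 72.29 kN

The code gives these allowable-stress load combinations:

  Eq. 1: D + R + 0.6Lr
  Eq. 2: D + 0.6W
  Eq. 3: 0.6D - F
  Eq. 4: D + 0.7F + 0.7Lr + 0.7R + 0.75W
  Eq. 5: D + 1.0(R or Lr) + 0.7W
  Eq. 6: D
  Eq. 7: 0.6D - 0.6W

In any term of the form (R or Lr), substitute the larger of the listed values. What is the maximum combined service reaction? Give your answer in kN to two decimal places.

513.53 kN

(R or Lr) → Lr = 176.84 kN.
Eq. 1: 1.0(256.20) + 1.0(8.33) + 0.6(176.84) = 256.20 + 8.33 + 106.10 = 370.63
Eq. 2: 1.0(256.20) + 0.6(102.81) = 256.20 + 61.69 = 317.89
Eq. 3: 0.6(256.20) - 1.0(72.29) = 153.72 - 72.29 = 81.43
Eq. 4: 1.0(256.20) + 0.7(72.29) + 0.7(176.84) + 0.7(8.33) + 0.75(102.81) = 256.20 + 50.60 + 123.79 + 5.83 + 77.11 = 513.53
Eq. 5: 1.0(256.20) + 1.0(176.84) + 0.7(102.81) = 256.20 + 176.84 + 71.97 = 505.01
Eq. 6: 1.0(256.20) = 256.20
Eq. 7: 0.6(256.20) - 0.6(102.81) = 153.72 - 61.69 = 92.03
The controlling combination is 4, giving 513.53 kN.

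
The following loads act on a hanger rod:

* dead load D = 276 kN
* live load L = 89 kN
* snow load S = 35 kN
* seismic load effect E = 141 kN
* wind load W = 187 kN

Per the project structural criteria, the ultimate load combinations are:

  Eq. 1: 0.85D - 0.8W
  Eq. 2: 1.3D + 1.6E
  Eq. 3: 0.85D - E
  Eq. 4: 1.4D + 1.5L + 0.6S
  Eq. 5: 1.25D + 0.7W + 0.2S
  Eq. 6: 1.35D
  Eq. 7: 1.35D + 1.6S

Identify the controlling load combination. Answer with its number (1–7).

Eq. 1: 0.85(276) - 0.8(187) = 234.60 - 149.60 = 85.00
Eq. 2: 1.3(276) + 1.6(141) = 358.80 + 225.60 = 584.40
Eq. 3: 0.85(276) - 1.0(141) = 234.60 - 141.00 = 93.60
Eq. 4: 1.4(276) + 1.5(89) + 0.6(35) = 386.40 + 133.50 + 21.00 = 540.90
Eq. 5: 1.25(276) + 0.7(187) + 0.2(35) = 345.00 + 130.90 + 7.00 = 482.90
Eq. 6: 1.35(276) = 372.60
Eq. 7: 1.35(276) + 1.6(35) = 372.60 + 56.00 = 428.60
The largest value is 584.40 kN from combination 2.

Combination 2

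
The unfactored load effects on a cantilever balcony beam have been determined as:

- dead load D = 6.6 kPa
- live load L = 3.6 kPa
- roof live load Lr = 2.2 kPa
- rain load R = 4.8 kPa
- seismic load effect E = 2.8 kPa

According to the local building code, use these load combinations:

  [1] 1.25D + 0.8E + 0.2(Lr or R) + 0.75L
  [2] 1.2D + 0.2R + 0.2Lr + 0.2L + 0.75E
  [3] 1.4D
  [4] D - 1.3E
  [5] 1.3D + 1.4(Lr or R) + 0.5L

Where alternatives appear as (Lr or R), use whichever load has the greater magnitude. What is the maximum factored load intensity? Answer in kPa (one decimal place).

17.1 kPa

(Lr or R) → R = 4.8 kPa.
[1] 1.25(6.6) + 0.8(2.8) + 0.2(4.8) + 0.75(3.6) = 14.2
[2] 1.2(6.6) + 0.2(4.8) + 0.2(2.2) + 0.2(3.6) + 0.75(2.8) = 12.1
[3] 1.4(6.6) = 9.2
[4] 1.0(6.6) - 1.3(2.8) = 3.0
[5] 1.3(6.6) + 1.4(4.8) + 0.5(3.6) = 17.1
The controlling combination is 5, giving 17.1 kPa.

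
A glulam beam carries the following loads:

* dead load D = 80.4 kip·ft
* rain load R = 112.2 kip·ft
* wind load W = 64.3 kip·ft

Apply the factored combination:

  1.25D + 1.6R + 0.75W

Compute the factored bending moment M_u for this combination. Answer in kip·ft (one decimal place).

328.2 kip·ft

1.25(80.4) + 1.6(112.2) + 0.75(64.3) = 100.5 + 179.5 + 48.2 = 328.2
M_u = 328.2 kip·ft.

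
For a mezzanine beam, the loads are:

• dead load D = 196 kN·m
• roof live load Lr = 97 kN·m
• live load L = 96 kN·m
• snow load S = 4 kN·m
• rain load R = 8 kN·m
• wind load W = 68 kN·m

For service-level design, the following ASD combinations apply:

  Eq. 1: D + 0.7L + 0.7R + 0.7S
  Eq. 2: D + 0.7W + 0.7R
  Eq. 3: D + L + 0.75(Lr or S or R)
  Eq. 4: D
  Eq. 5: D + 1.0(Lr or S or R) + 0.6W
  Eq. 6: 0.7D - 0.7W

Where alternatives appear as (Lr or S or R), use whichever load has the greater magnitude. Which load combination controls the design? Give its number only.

Combination 3

(Lr or S or R) → Lr = 97 kN·m.
Eq. 1: 1.0(196) + 0.7(96) + 0.7(8) + 0.7(4) = 196.00 + 67.20 + 5.60 + 2.80 = 271.60
Eq. 2: 1.0(196) + 0.7(68) + 0.7(8) = 196.00 + 47.60 + 5.60 = 249.20
Eq. 3: 1.0(196) + 1.0(96) + 0.75(97) = 196.00 + 96.00 + 72.75 = 364.75
Eq. 4: 1.0(196) = 196.00
Eq. 5: 1.0(196) + 1.0(97) + 0.6(68) = 196.00 + 97.00 + 40.80 = 333.80
Eq. 6: 0.7(196) - 0.7(68) = 137.20 - 47.60 = 89.60
The largest value is 364.75 kN·m from combination 3.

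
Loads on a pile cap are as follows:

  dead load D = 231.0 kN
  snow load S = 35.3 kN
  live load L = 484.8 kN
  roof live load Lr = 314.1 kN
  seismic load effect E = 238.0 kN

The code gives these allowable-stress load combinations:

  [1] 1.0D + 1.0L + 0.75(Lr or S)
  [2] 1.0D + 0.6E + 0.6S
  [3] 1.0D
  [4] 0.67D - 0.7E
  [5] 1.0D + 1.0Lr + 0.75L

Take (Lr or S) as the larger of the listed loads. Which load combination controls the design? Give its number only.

(Lr or S) → Lr = 314.1 kN.
[1] 1.0(231.0) + 1.0(484.8) + 0.75(314.1) = 231.00 + 484.80 + 235.58 = 951.38
[2] 1.0(231.0) + 0.6(238.0) + 0.6(35.3) = 231.00 + 142.80 + 21.18 = 394.98
[3] 1.0(231.0) = 231.00
[4] 0.67(231.0) - 0.7(238.0) = 154.77 - 166.60 = -11.83
[5] 1.0(231.0) + 1.0(314.1) + 0.75(484.8) = 231.00 + 314.10 + 363.60 = 908.70
The largest value is 951.38 kN from combination 1.

Combination 1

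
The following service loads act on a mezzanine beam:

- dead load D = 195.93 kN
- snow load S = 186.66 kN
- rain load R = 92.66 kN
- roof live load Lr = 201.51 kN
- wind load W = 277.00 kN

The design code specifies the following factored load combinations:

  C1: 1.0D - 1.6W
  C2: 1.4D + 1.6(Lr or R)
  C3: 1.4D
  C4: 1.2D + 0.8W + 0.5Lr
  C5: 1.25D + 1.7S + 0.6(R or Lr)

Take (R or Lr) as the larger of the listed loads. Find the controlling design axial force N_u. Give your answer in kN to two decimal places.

(Lr or R) → Lr = 201.51 kN; (R or Lr) → Lr = 201.51 kN.
C1: 1.0(195.93) - 1.6(277.00) = 195.93 - 443.20 = -247.27
C2: 1.4(195.93) + 1.6(201.51) = 274.30 + 322.42 = 596.72
C3: 1.4(195.93) = 274.30
C4: 1.2(195.93) + 0.8(277.00) + 0.5(201.51) = 557.47
C5: 1.25(195.93) + 1.7(186.66) + 0.6(201.51) = 244.91 + 317.32 + 120.91 = 683.14
The controlling combination is 5, giving 683.14 kN.

683.14 kN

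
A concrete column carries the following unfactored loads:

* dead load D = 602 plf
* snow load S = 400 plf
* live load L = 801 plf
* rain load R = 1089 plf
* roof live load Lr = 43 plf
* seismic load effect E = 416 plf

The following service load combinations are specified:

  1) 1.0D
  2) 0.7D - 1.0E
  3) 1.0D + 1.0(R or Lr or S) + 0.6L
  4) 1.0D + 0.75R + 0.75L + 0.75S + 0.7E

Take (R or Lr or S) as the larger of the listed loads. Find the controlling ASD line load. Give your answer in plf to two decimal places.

(R or Lr or S) → R = 1089 plf.
1) 1.0(602) = 602.00
2) 0.7(602) - 1.0(416) = 5.40
3) 1.0(602) + 1.0(1089) + 0.6(801) = 2171.60
4) 1.0(602) + 0.75(1089) + 0.75(801) + 0.75(400) + 0.7(416) = 2610.70
The controlling combination is 4, giving 2610.70 plf.

2610.70 plf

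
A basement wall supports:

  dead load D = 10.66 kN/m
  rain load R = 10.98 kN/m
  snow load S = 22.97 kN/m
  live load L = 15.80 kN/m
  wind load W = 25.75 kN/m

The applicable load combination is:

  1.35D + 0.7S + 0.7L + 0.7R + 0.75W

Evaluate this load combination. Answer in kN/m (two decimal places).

68.53 kN/m

1.35(10.66) + 0.7(22.97) + 0.7(15.80) + 0.7(10.98) + 0.75(25.75) = 14.39 + 16.08 + 11.06 + 7.69 + 19.31 = 68.53
w_u = 68.53 kN/m.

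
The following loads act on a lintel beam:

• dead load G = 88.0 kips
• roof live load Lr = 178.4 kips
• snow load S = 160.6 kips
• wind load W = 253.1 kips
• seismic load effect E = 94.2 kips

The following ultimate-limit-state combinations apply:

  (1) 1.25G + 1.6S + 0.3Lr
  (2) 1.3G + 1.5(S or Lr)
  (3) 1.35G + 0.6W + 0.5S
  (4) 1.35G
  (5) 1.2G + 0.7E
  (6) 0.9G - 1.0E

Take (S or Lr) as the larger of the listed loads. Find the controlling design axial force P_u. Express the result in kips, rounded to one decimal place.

420.5 kips

(S or Lr) → Lr = 178.4 kips.
(1) 1.25(88.0) + 1.6(160.6) + 0.3(178.4) = 420.5
(2) 1.3(88.0) + 1.5(178.4) = 382.0
(3) 1.35(88.0) + 0.6(253.1) + 0.5(160.6) = 351.0
(4) 1.35(88.0) = 118.8
(5) 1.2(88.0) + 0.7(94.2) = 171.5
(6) 0.9(88.0) - 1.0(94.2) = -15.0
The controlling combination is 1, giving 420.5 kips.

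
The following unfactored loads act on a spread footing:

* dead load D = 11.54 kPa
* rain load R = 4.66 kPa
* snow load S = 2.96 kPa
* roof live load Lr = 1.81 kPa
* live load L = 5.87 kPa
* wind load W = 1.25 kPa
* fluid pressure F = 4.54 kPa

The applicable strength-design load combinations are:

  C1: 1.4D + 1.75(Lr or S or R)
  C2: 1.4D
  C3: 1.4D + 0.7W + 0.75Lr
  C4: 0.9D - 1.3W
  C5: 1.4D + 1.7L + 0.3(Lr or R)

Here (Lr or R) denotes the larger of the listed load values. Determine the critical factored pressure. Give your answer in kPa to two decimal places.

27.53 kPa

(Lr or S or R) → R = 4.66 kPa; (Lr or R) → R = 4.66 kPa.
C1: 1.4(11.54) + 1.75(4.66) = 24.31
C2: 1.4(11.54) = 16.16
C3: 1.4(11.54) + 0.7(1.25) + 0.75(1.81) = 18.39
C4: 0.9(11.54) - 1.3(1.25) = 10.39 - 1.63 = 8.76
C5: 1.4(11.54) + 1.7(5.87) + 0.3(4.66) = 27.53
The controlling combination is 5, giving 27.53 kPa.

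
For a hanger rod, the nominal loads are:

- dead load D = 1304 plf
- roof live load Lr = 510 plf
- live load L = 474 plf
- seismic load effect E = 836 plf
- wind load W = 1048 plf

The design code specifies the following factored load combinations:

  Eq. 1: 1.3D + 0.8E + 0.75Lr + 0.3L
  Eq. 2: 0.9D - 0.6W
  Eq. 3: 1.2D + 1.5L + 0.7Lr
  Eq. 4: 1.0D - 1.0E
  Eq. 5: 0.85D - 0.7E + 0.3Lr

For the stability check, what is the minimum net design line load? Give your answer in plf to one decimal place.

Eq. 1: 1.3(1304) + 0.8(836) + 0.75(510) + 0.3(474) = 2888.7
Eq. 2: 0.9(1304) - 0.6(1048) = 544.8
Eq. 3: 1.2(1304) + 1.5(474) + 0.7(510) = 2632.8
Eq. 4: 1.0(1304) - 1.0(836) = 468.0
Eq. 5: 0.85(1304) - 0.7(836) + 0.3(510) = 676.2
Combination 4 gives the minimum: 468.0 plf.

468.0 plf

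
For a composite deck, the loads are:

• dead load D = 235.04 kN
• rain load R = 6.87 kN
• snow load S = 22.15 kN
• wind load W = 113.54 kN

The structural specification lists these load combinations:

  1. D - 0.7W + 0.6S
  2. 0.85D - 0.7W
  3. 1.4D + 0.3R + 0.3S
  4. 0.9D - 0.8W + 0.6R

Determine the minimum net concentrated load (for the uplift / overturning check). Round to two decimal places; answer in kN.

1. 1.0(235.04) - 0.7(113.54) + 0.6(22.15) = 235.04 - 79.48 + 13.29 = 168.85
2. 0.85(235.04) - 0.7(113.54) = 120.31
3. 1.4(235.04) + 0.3(6.87) + 0.3(22.15) = 337.76
4. 0.9(235.04) - 0.8(113.54) + 0.6(6.87) = 211.54 - 90.83 + 4.12 = 124.83
Combination 2 gives the minimum: 120.31 kN.

120.31 kN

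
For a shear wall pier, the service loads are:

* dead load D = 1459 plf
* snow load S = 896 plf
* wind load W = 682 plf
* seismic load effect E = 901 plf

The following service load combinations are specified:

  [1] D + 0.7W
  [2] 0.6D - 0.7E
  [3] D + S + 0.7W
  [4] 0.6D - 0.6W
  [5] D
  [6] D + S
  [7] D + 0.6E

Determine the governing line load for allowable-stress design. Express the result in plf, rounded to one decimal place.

[1] 1.0(1459) + 0.7(682) = 1459.0 + 477.4 = 1936.4
[2] 0.6(1459) - 0.7(901) = 875.4 - 630.7 = 244.7
[3] 1.0(1459) + 1.0(896) + 0.7(682) = 1459.0 + 896.0 + 477.4 = 2832.4
[4] 0.6(1459) - 0.6(682) = 875.4 - 409.2 = 466.2
[5] 1.0(1459) = 1459.0
[6] 1.0(1459) + 1.0(896) = 1459.0 + 896.0 = 2355.0
[7] 1.0(1459) + 0.6(901) = 1459.0 + 540.6 = 1999.6
The controlling combination is 3, giving 2832.4 plf.

2832.4 plf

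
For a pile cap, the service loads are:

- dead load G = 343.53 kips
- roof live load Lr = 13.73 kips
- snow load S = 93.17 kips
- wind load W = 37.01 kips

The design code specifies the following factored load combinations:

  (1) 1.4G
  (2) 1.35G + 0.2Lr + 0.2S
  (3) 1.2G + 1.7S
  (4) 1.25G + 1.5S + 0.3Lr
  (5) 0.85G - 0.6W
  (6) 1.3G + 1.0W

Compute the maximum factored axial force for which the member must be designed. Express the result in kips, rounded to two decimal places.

573.29 kips

(1) 1.4(343.53) = 480.94
(2) 1.35(343.53) + 0.2(13.73) + 0.2(93.17) = 463.77 + 2.75 + 18.63 = 485.15
(3) 1.2(343.53) + 1.7(93.17) = 412.24 + 158.39 = 570.63
(4) 1.25(343.53) + 1.5(93.17) + 0.3(13.73) = 429.41 + 139.76 + 4.12 = 573.29
(5) 0.85(343.53) - 0.6(37.01) = 292.00 - 22.21 = 269.79
(6) 1.3(343.53) + 1.0(37.01) = 446.59 + 37.01 = 483.60
Maximum is from combination 4.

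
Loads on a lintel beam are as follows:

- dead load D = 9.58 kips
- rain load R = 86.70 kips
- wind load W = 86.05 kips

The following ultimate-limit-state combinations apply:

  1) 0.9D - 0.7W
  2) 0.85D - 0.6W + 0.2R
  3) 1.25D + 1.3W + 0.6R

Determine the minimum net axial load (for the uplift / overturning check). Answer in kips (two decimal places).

-51.61 kips

1) 0.9(9.58) - 0.7(86.05) = -51.61
2) 0.85(9.58) - 0.6(86.05) + 0.2(86.70) = 8.14 - 51.63 + 17.34 = -26.15
3) 1.25(9.58) + 1.3(86.05) + 0.6(86.70) = 175.86
Combination 1 gives the minimum: -51.61 kips.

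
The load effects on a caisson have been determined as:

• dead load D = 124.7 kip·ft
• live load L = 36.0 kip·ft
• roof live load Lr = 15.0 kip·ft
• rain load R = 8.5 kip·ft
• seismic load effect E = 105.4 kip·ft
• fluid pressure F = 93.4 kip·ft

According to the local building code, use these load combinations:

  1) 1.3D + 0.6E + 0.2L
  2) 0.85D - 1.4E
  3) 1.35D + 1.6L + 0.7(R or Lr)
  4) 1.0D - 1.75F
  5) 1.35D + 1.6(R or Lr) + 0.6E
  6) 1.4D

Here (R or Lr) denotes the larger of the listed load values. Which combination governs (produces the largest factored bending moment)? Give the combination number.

Combination 5

(R or Lr) → Lr = 15.0 kip·ft.
1) 1.3(124.7) + 0.6(105.4) + 0.2(36.0) = 232.6
2) 0.85(124.7) - 1.4(105.4) = -41.6
3) 1.35(124.7) + 1.6(36.0) + 0.7(15.0) = 236.4
4) 1.0(124.7) - 1.75(93.4) = -38.8
5) 1.35(124.7) + 1.6(15.0) + 0.6(105.4) = 255.6
6) 1.4(124.7) = 174.6
The largest value is 255.6 kip·ft from combination 5.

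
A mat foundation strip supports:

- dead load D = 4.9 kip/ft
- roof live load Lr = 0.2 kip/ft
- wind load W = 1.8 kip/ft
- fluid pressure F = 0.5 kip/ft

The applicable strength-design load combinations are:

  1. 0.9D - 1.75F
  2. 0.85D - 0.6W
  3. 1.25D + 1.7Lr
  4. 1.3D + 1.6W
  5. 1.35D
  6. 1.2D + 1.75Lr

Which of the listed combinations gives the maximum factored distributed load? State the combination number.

1. 0.9(4.9) - 1.75(0.5) = 3.54
2. 0.85(4.9) - 0.6(1.8) = 4.17 - 1.08 = 3.09
3. 1.25(4.9) + 1.7(0.2) = 6.13 + 0.34 = 6.47
4. 1.3(4.9) + 1.6(1.8) = 6.37 + 2.88 = 9.25
5. 1.35(4.9) = 6.62
6. 1.2(4.9) + 1.75(0.2) = 5.88 + 0.35 = 6.23
The largest value is 9.25 kip/ft from combination 4.

Combination 4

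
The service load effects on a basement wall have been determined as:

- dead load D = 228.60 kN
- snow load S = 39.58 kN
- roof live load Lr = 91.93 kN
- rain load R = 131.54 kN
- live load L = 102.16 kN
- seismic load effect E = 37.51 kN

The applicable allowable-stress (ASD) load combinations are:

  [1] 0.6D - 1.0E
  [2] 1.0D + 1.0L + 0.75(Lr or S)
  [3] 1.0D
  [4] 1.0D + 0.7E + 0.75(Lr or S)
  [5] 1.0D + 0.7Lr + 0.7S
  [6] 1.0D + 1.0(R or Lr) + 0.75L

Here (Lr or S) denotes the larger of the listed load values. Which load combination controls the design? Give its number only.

(Lr or S) → Lr = 91.93 kN; (R or Lr) → R = 131.54 kN.
[1] 0.6(228.60) - 1.0(37.51) = 137.16 - 37.51 = 99.65
[2] 1.0(228.60) + 1.0(102.16) + 0.75(91.93) = 228.60 + 102.16 + 68.95 = 399.71
[3] 1.0(228.60) = 228.60
[4] 1.0(228.60) + 0.7(37.51) + 0.75(91.93) = 323.80
[5] 1.0(228.60) + 0.7(91.93) + 0.7(39.58) = 228.60 + 64.35 + 27.71 = 320.66
[6] 1.0(228.60) + 1.0(131.54) + 0.75(102.16) = 228.60 + 131.54 + 76.62 = 436.76
The largest value is 436.76 kN from combination 6.

Combination 6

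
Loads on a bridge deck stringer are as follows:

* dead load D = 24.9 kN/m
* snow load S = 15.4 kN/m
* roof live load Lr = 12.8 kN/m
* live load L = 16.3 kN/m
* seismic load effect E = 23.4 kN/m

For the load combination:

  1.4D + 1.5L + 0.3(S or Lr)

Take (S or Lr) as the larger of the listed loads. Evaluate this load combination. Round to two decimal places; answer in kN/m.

(S or Lr) → S = 15.4 kN/m.
1.4(24.9) + 1.5(16.3) + 0.3(15.4) = 34.86 + 24.45 + 4.62 = 63.93
w_u = 63.93 kN/m.

63.93 kN/m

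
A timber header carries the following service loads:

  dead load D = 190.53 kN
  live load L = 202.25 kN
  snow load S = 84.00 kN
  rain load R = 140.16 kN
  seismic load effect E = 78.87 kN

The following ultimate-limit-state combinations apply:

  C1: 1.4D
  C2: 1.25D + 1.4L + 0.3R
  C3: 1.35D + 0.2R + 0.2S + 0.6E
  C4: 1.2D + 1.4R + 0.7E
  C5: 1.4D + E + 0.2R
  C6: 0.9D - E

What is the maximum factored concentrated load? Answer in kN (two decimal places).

563.36 kN

C1: 1.4(190.53) = 266.74
C2: 1.25(190.53) + 1.4(202.25) + 0.3(140.16) = 238.16 + 283.15 + 42.05 = 563.36
C3: 1.35(190.53) + 0.2(140.16) + 0.2(84.00) + 0.6(78.87) = 257.22 + 28.03 + 16.80 + 47.32 = 349.37
C4: 1.2(190.53) + 1.4(140.16) + 0.7(78.87) = 228.64 + 196.22 + 55.21 = 480.07
C5: 1.4(190.53) + 1.0(78.87) + 0.2(140.16) = 266.74 + 78.87 + 28.03 = 373.64
C6: 0.9(190.53) - 1.0(78.87) = 171.48 - 78.87 = 92.61
Maximum is from combination 2.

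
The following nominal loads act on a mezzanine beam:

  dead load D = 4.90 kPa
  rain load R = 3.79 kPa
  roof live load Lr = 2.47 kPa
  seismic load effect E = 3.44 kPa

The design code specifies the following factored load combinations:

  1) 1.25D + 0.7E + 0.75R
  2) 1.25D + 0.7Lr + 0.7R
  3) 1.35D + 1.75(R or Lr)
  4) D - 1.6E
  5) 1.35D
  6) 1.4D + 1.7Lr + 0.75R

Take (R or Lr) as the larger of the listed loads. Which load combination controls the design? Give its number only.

Combination 6

(R or Lr) → R = 3.79 kPa.
1) 1.25(4.90) + 0.7(3.44) + 0.75(3.79) = 11.38
2) 1.25(4.90) + 0.7(2.47) + 0.7(3.79) = 10.51
3) 1.35(4.90) + 1.75(3.79) = 13.25
4) 1.0(4.90) - 1.6(3.44) = -0.60
5) 1.35(4.90) = 6.62
6) 1.4(4.90) + 1.7(2.47) + 0.75(3.79) = 13.90
The largest value is 13.90 kPa from combination 6.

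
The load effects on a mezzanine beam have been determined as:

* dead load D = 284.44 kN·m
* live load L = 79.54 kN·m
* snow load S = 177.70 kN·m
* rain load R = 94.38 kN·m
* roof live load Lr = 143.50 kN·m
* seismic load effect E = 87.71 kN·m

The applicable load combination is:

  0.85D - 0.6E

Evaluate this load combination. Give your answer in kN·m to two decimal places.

0.85(284.44) - 0.6(87.71) = 189.15
M_u = 189.15 kN·m.

189.15 kN·m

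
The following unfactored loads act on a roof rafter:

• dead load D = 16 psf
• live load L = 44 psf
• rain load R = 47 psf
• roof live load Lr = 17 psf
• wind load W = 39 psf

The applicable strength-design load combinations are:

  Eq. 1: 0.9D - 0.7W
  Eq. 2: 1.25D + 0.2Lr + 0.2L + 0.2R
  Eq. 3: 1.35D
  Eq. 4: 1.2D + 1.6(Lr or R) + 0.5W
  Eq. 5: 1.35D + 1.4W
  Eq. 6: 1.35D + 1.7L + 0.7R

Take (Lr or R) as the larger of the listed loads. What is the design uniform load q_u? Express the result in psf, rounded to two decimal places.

129.30 psf

(Lr or R) → R = 47 psf.
Eq. 1: 0.9(16) - 0.7(39) = -12.90
Eq. 2: 1.25(16) + 0.2(17) + 0.2(44) + 0.2(47) = 41.60
Eq. 3: 1.35(16) = 21.60
Eq. 4: 1.2(16) + 1.6(47) + 0.5(39) = 113.90
Eq. 5: 1.35(16) + 1.4(39) = 76.20
Eq. 6: 1.35(16) + 1.7(44) + 0.7(47) = 129.30
The controlling combination is 6, giving 129.30 psf.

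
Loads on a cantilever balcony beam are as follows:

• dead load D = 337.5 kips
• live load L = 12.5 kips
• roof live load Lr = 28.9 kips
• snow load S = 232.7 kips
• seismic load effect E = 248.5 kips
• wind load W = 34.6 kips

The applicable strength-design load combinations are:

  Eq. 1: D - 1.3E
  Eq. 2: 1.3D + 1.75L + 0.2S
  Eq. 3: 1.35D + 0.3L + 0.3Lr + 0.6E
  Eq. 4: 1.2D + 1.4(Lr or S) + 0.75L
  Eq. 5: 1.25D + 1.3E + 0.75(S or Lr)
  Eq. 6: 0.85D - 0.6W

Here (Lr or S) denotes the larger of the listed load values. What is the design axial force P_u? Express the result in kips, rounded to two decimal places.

919.45 kips

(Lr or S) → S = 232.7 kips; (S or Lr) → S = 232.7 kips.
Eq. 1: 1.0(337.5) - 1.3(248.5) = 337.50 - 323.05 = 14.45
Eq. 2: 1.3(337.5) + 1.75(12.5) + 0.2(232.7) = 438.75 + 21.88 + 46.54 = 507.17
Eq. 3: 1.35(337.5) + 0.3(12.5) + 0.3(28.9) + 0.6(248.5) = 455.63 + 3.75 + 8.67 + 149.10 = 617.15
Eq. 4: 1.2(337.5) + 1.4(232.7) + 0.75(12.5) = 405.00 + 325.78 + 9.38 = 740.16
Eq. 5: 1.25(337.5) + 1.3(248.5) + 0.75(232.7) = 919.45
Eq. 6: 0.85(337.5) - 0.6(34.6) = 286.88 - 20.76 = 266.12
Combination 5 governs: P_u = 919.45 kips.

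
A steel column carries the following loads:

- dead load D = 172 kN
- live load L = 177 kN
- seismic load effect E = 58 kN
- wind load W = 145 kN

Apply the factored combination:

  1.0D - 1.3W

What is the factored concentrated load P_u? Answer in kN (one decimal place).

1.0(172) - 1.3(145) = 172.0 - 188.5 = -16.5
P_u = -16.5 kN.

-16.5 kN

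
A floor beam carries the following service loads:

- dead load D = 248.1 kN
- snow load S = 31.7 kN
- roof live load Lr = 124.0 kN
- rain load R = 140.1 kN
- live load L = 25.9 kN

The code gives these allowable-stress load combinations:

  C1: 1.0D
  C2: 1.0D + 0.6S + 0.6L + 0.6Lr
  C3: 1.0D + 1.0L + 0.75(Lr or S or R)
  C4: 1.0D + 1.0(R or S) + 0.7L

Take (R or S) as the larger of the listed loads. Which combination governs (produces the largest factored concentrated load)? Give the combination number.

Combination 4

(Lr or S or R) → R = 140.1 kN; (R or S) → R = 140.1 kN.
C1: 1.0(248.1) = 248.10
C2: 1.0(248.1) + 0.6(31.7) + 0.6(25.9) + 0.6(124.0) = 248.10 + 19.02 + 15.54 + 74.40 = 357.06
C3: 1.0(248.1) + 1.0(25.9) + 0.75(140.1) = 248.10 + 25.90 + 105.08 = 379.08
C4: 1.0(248.1) + 1.0(140.1) + 0.7(25.9) = 248.10 + 140.10 + 18.13 = 406.33
The largest value is 406.33 kN from combination 4.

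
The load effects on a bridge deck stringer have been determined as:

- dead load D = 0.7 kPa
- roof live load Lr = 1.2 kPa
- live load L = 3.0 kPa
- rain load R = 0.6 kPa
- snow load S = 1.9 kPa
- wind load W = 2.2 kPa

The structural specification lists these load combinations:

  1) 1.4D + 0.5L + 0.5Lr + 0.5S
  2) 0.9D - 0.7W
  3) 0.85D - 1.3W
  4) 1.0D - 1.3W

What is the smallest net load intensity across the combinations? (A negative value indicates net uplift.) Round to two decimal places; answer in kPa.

1) 1.4(0.7) + 0.5(3.0) + 0.5(1.2) + 0.5(1.9) = 0.98 + 1.50 + 0.60 + 0.95 = 4.03
2) 0.9(0.7) - 0.7(2.2) = 0.63 - 1.54 = -0.91
3) 0.85(0.7) - 1.3(2.2) = -2.27
4) 1.0(0.7) - 1.3(2.2) = 0.70 - 2.86 = -2.16
Combination 3 gives the minimum: -2.27 kPa.

-2.27 kPa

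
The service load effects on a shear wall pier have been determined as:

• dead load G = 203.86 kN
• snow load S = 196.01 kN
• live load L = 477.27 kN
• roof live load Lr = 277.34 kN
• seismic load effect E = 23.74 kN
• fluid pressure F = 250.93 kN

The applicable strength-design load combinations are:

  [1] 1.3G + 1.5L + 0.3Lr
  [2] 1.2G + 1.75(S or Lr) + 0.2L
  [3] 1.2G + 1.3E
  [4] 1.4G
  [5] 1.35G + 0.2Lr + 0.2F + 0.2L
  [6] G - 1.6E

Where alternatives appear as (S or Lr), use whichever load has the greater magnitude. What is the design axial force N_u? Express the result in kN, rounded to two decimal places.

1064.13 kN

(S or Lr) → Lr = 277.34 kN.
[1] 1.3(203.86) + 1.5(477.27) + 0.3(277.34) = 265.02 + 715.91 + 83.20 = 1064.13
[2] 1.2(203.86) + 1.75(277.34) + 0.2(477.27) = 244.63 + 485.35 + 95.45 = 825.43
[3] 1.2(203.86) + 1.3(23.74) = 244.63 + 30.86 = 275.49
[4] 1.4(203.86) = 285.40
[5] 1.35(203.86) + 0.2(277.34) + 0.2(250.93) + 0.2(477.27) = 275.21 + 55.47 + 50.19 + 95.45 = 476.32
[6] 1.0(203.86) - 1.6(23.74) = 203.86 - 37.98 = 165.88
Maximum is from combination 1.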